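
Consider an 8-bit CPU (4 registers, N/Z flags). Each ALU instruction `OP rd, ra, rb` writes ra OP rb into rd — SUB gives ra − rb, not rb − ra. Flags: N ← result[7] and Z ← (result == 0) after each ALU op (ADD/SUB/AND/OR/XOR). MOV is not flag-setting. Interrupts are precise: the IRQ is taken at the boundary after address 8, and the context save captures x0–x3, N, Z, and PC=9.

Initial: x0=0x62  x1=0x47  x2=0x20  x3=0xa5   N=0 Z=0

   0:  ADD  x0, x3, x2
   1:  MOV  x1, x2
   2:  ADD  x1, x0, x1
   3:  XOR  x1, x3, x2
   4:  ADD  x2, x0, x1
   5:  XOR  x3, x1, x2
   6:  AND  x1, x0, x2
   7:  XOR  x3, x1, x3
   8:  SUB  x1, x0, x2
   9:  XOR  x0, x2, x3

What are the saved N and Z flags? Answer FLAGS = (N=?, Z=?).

FLAGS = (N=0, Z=0)

after  0: x0=0xc5 x1=0x47 x2=0x20 x3=0xa5  N=1 Z=0
after  1: x0=0xc5 x1=0x20 x2=0x20 x3=0xa5  N=1 Z=0
after  2: x0=0xc5 x1=0xe5 x2=0x20 x3=0xa5  N=1 Z=0
after  3: x0=0xc5 x1=0x85 x2=0x20 x3=0xa5  N=1 Z=0
after  4: x0=0xc5 x1=0x85 x2=0x4a x3=0xa5  N=0 Z=0
after  5: x0=0xc5 x1=0x85 x2=0x4a x3=0xcf  N=1 Z=0
after  6: x0=0xc5 x1=0x40 x2=0x4a x3=0xcf  N=0 Z=0
after  7: x0=0xc5 x1=0x40 x2=0x4a x3=0x8f  N=1 Z=0
after  8: x0=0xc5 x1=0x7b x2=0x4a x3=0x8f  N=0 Z=0
-- IRQ taken; context saved, return-PC = 9 --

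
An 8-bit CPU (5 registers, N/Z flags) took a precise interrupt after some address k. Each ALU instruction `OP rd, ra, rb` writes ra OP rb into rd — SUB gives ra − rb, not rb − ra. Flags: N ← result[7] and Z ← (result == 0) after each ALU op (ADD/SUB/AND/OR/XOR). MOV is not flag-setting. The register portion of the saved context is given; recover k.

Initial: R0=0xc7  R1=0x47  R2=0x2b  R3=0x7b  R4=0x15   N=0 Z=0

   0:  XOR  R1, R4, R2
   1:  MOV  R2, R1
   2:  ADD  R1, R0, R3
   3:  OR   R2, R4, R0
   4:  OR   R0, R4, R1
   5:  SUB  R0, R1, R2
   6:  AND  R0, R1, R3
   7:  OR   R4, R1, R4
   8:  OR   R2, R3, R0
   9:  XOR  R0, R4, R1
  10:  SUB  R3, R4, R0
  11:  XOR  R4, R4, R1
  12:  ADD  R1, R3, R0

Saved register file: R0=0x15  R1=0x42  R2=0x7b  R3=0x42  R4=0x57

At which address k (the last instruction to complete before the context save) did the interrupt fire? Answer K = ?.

K = 10

after  0: R0=0xc7 R1=0x3e R2=0x2b R3=0x7b R4=0x15  N=0 Z=0
after  1: R0=0xc7 R1=0x3e R2=0x3e R3=0x7b R4=0x15  N=0 Z=0
after  2: R0=0xc7 R1=0x42 R2=0x3e R3=0x7b R4=0x15  N=0 Z=0
after  3: R0=0xc7 R1=0x42 R2=0xd7 R3=0x7b R4=0x15  N=1 Z=0
after  4: R0=0x57 R1=0x42 R2=0xd7 R3=0x7b R4=0x15  N=0 Z=0
after  5: R0=0x6b R1=0x42 R2=0xd7 R3=0x7b R4=0x15  N=0 Z=0
after  6: R0=0x42 R1=0x42 R2=0xd7 R3=0x7b R4=0x15  N=0 Z=0
after  7: R0=0x42 R1=0x42 R2=0xd7 R3=0x7b R4=0x57  N=0 Z=0
after  8: R0=0x42 R1=0x42 R2=0x7b R3=0x7b R4=0x57  N=0 Z=0
after  9: R0=0x15 R1=0x42 R2=0x7b R3=0x7b R4=0x57  N=0 Z=0
after 10: R0=0x15 R1=0x42 R2=0x7b R3=0x42 R4=0x57  N=0 Z=0
-- IRQ taken; context saved, return-PC = 11 --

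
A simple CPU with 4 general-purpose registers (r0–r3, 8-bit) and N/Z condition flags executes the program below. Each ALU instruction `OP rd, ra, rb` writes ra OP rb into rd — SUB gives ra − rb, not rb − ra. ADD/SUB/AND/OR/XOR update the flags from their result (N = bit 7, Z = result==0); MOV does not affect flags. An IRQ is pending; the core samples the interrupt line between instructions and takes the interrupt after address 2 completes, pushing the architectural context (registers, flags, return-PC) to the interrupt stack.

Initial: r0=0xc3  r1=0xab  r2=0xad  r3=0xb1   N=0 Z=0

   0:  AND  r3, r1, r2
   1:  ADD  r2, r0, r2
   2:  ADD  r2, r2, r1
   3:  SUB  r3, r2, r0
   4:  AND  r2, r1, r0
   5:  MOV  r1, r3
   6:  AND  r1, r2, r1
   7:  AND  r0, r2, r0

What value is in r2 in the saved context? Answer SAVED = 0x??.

after  0: r0=0xc3 r1=0xab r2=0xad r3=0xa9  N=1 Z=0
after  1: r0=0xc3 r1=0xab r2=0x70 r3=0xa9  N=0 Z=0
after  2: r0=0xc3 r1=0xab r2=0x1b r3=0xa9  N=0 Z=0
-- IRQ taken; context saved, return-PC = 3 --

SAVED = 0x1b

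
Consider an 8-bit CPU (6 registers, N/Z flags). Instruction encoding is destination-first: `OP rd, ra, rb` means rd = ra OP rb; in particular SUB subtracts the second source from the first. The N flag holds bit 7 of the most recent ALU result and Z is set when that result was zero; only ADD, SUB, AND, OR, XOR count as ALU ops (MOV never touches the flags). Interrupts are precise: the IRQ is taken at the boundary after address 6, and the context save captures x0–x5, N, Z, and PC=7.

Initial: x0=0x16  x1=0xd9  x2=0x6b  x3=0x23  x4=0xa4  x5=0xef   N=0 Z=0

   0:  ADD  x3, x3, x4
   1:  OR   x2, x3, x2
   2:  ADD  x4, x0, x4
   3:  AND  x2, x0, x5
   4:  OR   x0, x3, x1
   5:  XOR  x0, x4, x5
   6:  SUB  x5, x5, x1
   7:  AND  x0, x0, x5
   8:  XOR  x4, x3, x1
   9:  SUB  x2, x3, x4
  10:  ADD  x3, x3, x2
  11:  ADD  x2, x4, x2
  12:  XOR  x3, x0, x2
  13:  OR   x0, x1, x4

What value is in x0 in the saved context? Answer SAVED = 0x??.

SAVED = 0x55

after  0: x0=0x16 x1=0xd9 x2=0x6b x3=0xc7 x4=0xa4 x5=0xef  N=1 Z=0
after  1: x0=0x16 x1=0xd9 x2=0xef x3=0xc7 x4=0xa4 x5=0xef  N=1 Z=0
after  2: x0=0x16 x1=0xd9 x2=0xef x3=0xc7 x4=0xba x5=0xef  N=1 Z=0
after  3: x0=0x16 x1=0xd9 x2=0x06 x3=0xc7 x4=0xba x5=0xef  N=0 Z=0
after  4: x0=0xdf x1=0xd9 x2=0x06 x3=0xc7 x4=0xba x5=0xef  N=1 Z=0
after  5: x0=0x55 x1=0xd9 x2=0x06 x3=0xc7 x4=0xba x5=0xef  N=0 Z=0
after  6: x0=0x55 x1=0xd9 x2=0x06 x3=0xc7 x4=0xba x5=0x16  N=0 Z=0
-- IRQ taken; context saved, return-PC = 7 --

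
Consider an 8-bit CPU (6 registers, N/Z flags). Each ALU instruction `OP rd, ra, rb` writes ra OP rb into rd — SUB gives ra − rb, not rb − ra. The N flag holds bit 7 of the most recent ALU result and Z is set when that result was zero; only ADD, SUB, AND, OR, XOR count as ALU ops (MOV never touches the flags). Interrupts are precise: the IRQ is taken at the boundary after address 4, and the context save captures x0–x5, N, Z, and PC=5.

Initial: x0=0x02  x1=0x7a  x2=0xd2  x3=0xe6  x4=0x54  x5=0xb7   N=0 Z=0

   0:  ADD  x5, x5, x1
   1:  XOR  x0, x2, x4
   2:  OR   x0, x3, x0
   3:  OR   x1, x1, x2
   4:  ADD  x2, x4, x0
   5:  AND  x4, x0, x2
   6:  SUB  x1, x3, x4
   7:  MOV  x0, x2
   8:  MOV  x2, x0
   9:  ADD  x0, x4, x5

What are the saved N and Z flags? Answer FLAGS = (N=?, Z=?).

after  0: x0=0x02 x1=0x7a x2=0xd2 x3=0xe6 x4=0x54 x5=0x31  N=0 Z=0
after  1: x0=0x86 x1=0x7a x2=0xd2 x3=0xe6 x4=0x54 x5=0x31  N=1 Z=0
after  2: x0=0xe6 x1=0x7a x2=0xd2 x3=0xe6 x4=0x54 x5=0x31  N=1 Z=0
after  3: x0=0xe6 x1=0xfa x2=0xd2 x3=0xe6 x4=0x54 x5=0x31  N=1 Z=0
after  4: x0=0xe6 x1=0xfa x2=0x3a x3=0xe6 x4=0x54 x5=0x31  N=0 Z=0
-- IRQ taken; context saved, return-PC = 5 --

FLAGS = (N=0, Z=0)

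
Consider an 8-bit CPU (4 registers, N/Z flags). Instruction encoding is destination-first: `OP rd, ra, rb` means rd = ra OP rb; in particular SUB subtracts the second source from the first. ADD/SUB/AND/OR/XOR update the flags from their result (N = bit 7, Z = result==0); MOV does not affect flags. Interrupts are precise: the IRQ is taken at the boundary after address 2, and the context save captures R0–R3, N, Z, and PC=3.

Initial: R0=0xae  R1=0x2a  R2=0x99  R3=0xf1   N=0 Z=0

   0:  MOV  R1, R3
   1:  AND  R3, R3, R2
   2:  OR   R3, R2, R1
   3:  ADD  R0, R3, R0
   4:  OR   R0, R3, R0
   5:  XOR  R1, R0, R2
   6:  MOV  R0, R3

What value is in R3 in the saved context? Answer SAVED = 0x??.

SAVED = 0xf9

after  0: R0=0xae R1=0xf1 R2=0x99 R3=0xf1  N=0 Z=0
after  1: R0=0xae R1=0xf1 R2=0x99 R3=0x91  N=1 Z=0
after  2: R0=0xae R1=0xf1 R2=0x99 R3=0xf9  N=1 Z=0
-- IRQ taken; context saved, return-PC = 3 --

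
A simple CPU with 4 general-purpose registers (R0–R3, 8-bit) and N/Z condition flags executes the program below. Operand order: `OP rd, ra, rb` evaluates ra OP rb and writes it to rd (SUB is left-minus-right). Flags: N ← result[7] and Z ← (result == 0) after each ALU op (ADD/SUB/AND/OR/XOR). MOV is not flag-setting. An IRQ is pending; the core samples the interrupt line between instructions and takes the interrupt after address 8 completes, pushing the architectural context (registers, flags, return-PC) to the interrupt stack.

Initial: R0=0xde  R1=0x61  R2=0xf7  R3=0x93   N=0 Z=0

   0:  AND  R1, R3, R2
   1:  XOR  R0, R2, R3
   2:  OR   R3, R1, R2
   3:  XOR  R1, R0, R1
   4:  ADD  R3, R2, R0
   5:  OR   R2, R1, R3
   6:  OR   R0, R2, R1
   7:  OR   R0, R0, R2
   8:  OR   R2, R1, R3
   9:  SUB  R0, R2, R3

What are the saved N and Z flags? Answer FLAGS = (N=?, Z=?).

after  0: R0=0xde R1=0x93 R2=0xf7 R3=0x93  N=1 Z=0
after  1: R0=0x64 R1=0x93 R2=0xf7 R3=0x93  N=0 Z=0
after  2: R0=0x64 R1=0x93 R2=0xf7 R3=0xf7  N=1 Z=0
after  3: R0=0x64 R1=0xf7 R2=0xf7 R3=0xf7  N=1 Z=0
after  4: R0=0x64 R1=0xf7 R2=0xf7 R3=0x5b  N=0 Z=0
after  5: R0=0x64 R1=0xf7 R2=0xff R3=0x5b  N=1 Z=0
after  6: R0=0xff R1=0xf7 R2=0xff R3=0x5b  N=1 Z=0
after  7: R0=0xff R1=0xf7 R2=0xff R3=0x5b  N=1 Z=0
after  8: R0=0xff R1=0xf7 R2=0xff R3=0x5b  N=1 Z=0
-- IRQ taken; context saved, return-PC = 9 --

FLAGS = (N=1, Z=0)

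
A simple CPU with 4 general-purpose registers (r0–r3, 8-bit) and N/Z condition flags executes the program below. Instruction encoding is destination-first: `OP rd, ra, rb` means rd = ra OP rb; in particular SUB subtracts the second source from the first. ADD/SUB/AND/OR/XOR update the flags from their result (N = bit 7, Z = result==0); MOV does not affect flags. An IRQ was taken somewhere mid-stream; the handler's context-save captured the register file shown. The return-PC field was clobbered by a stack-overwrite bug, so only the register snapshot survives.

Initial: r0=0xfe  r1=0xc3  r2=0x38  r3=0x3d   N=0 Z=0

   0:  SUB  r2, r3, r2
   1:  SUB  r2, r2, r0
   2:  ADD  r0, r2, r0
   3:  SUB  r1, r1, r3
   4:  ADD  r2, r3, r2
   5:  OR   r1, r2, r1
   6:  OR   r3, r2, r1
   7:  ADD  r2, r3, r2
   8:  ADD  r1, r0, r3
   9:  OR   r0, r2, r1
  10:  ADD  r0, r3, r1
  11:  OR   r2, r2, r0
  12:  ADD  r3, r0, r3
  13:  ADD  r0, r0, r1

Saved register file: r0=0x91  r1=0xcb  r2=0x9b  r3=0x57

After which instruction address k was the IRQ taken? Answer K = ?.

after  0: r0=0xfe r1=0xc3 r2=0x05 r3=0x3d  N=0 Z=0
after  1: r0=0xfe r1=0xc3 r2=0x07 r3=0x3d  N=0 Z=0
after  2: r0=0x05 r1=0xc3 r2=0x07 r3=0x3d  N=0 Z=0
after  3: r0=0x05 r1=0x86 r2=0x07 r3=0x3d  N=1 Z=0
after  4: r0=0x05 r1=0x86 r2=0x44 r3=0x3d  N=0 Z=0
after  5: r0=0x05 r1=0xc6 r2=0x44 r3=0x3d  N=1 Z=0
after  6: r0=0x05 r1=0xc6 r2=0x44 r3=0xc6  N=1 Z=0
after  7: r0=0x05 r1=0xc6 r2=0x0a r3=0xc6  N=0 Z=0
after  8: r0=0x05 r1=0xcb r2=0x0a r3=0xc6  N=1 Z=0
after  9: r0=0xcb r1=0xcb r2=0x0a r3=0xc6  N=1 Z=0
after 10: r0=0x91 r1=0xcb r2=0x0a r3=0xc6  N=1 Z=0
after 11: r0=0x91 r1=0xcb r2=0x9b r3=0xc6  N=1 Z=0
after 12: r0=0x91 r1=0xcb r2=0x9b r3=0x57  N=0 Z=0
-- IRQ taken; context saved, return-PC = 13 --

K = 12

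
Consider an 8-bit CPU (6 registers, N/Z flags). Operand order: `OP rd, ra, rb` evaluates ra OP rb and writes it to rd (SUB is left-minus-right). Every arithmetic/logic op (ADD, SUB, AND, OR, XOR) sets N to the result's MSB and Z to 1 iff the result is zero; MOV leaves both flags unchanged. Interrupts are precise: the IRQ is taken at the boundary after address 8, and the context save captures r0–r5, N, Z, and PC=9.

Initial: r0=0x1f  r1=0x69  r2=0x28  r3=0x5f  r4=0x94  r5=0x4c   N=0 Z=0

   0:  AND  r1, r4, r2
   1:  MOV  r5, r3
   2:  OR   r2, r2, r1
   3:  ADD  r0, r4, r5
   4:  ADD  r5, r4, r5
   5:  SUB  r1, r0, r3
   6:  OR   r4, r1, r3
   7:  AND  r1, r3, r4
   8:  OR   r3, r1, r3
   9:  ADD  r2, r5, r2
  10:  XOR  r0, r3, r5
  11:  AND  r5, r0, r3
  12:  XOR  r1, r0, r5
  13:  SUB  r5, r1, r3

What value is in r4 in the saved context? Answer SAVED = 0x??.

after  0: r0=0x1f r1=0x00 r2=0x28 r3=0x5f r4=0x94 r5=0x4c  N=0 Z=1
after  1: r0=0x1f r1=0x00 r2=0x28 r3=0x5f r4=0x94 r5=0x5f  N=0 Z=1
after  2: r0=0x1f r1=0x00 r2=0x28 r3=0x5f r4=0x94 r5=0x5f  N=0 Z=0
after  3: r0=0xf3 r1=0x00 r2=0x28 r3=0x5f r4=0x94 r5=0x5f  N=1 Z=0
after  4: r0=0xf3 r1=0x00 r2=0x28 r3=0x5f r4=0x94 r5=0xf3  N=1 Z=0
after  5: r0=0xf3 r1=0x94 r2=0x28 r3=0x5f r4=0x94 r5=0xf3  N=1 Z=0
after  6: r0=0xf3 r1=0x94 r2=0x28 r3=0x5f r4=0xdf r5=0xf3  N=1 Z=0
after  7: r0=0xf3 r1=0x5f r2=0x28 r3=0x5f r4=0xdf r5=0xf3  N=0 Z=0
after  8: r0=0xf3 r1=0x5f r2=0x28 r3=0x5f r4=0xdf r5=0xf3  N=0 Z=0
-- IRQ taken; context saved, return-PC = 9 --

SAVED = 0xdf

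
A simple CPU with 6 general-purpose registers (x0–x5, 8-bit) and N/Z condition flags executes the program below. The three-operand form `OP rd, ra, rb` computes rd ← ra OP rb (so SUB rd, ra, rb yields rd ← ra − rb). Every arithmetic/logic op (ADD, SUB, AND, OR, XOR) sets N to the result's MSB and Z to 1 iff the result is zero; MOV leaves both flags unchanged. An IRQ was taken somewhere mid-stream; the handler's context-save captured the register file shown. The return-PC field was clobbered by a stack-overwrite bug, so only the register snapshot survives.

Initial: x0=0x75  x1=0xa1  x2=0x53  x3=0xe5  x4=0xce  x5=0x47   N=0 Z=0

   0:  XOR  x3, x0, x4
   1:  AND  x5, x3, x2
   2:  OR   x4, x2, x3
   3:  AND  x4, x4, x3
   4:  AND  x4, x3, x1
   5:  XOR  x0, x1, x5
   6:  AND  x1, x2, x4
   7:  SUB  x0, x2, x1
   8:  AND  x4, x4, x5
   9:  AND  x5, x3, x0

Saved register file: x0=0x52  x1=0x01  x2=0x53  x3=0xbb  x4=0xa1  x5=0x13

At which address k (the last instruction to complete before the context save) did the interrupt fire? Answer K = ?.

after  0: x0=0x75 x1=0xa1 x2=0x53 x3=0xbb x4=0xce x5=0x47  N=1 Z=0
after  1: x0=0x75 x1=0xa1 x2=0x53 x3=0xbb x4=0xce x5=0x13  N=0 Z=0
after  2: x0=0x75 x1=0xa1 x2=0x53 x3=0xbb x4=0xfb x5=0x13  N=1 Z=0
after  3: x0=0x75 x1=0xa1 x2=0x53 x3=0xbb x4=0xbb x5=0x13  N=1 Z=0
after  4: x0=0x75 x1=0xa1 x2=0x53 x3=0xbb x4=0xa1 x5=0x13  N=1 Z=0
after  5: x0=0xb2 x1=0xa1 x2=0x53 x3=0xbb x4=0xa1 x5=0x13  N=1 Z=0
after  6: x0=0xb2 x1=0x01 x2=0x53 x3=0xbb x4=0xa1 x5=0x13  N=0 Z=0
after  7: x0=0x52 x1=0x01 x2=0x53 x3=0xbb x4=0xa1 x5=0x13  N=0 Z=0
-- IRQ taken; context saved, return-PC = 8 --

K = 7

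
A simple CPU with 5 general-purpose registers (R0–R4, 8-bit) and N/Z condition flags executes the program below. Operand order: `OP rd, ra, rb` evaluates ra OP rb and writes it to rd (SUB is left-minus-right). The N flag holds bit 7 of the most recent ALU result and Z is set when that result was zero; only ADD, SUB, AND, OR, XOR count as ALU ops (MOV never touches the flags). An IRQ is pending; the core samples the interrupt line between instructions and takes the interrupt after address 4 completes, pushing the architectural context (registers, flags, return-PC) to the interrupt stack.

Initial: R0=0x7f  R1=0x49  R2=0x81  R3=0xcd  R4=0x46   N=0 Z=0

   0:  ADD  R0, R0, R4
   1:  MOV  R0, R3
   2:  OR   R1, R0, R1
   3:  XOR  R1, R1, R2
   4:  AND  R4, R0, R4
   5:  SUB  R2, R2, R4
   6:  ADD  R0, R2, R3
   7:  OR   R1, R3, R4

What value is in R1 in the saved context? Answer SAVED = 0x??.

after  0: R0=0xc5 R1=0x49 R2=0x81 R3=0xcd R4=0x46  N=1 Z=0
after  1: R0=0xcd R1=0x49 R2=0x81 R3=0xcd R4=0x46  N=1 Z=0
after  2: R0=0xcd R1=0xcd R2=0x81 R3=0xcd R4=0x46  N=1 Z=0
after  3: R0=0xcd R1=0x4c R2=0x81 R3=0xcd R4=0x46  N=0 Z=0
after  4: R0=0xcd R1=0x4c R2=0x81 R3=0xcd R4=0x44  N=0 Z=0
-- IRQ taken; context saved, return-PC = 5 --

SAVED = 0x4c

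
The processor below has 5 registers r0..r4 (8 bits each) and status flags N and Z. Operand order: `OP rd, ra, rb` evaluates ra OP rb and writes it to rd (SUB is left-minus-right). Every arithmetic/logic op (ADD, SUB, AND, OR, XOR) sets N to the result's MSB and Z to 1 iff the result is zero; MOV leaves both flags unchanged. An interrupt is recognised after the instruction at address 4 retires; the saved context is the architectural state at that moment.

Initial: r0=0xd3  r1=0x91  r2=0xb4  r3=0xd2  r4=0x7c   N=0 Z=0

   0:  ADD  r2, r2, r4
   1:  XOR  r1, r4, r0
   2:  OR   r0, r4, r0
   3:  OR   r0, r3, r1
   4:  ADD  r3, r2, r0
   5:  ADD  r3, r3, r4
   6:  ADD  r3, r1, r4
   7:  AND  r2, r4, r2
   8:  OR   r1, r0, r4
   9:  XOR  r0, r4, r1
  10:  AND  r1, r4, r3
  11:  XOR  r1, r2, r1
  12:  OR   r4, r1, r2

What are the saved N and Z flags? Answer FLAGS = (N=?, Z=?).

after  0: r0=0xd3 r1=0x91 r2=0x30 r3=0xd2 r4=0x7c  N=0 Z=0
after  1: r0=0xd3 r1=0xaf r2=0x30 r3=0xd2 r4=0x7c  N=1 Z=0
after  2: r0=0xff r1=0xaf r2=0x30 r3=0xd2 r4=0x7c  N=1 Z=0
after  3: r0=0xff r1=0xaf r2=0x30 r3=0xd2 r4=0x7c  N=1 Z=0
after  4: r0=0xff r1=0xaf r2=0x30 r3=0x2f r4=0x7c  N=0 Z=0
-- IRQ taken; context saved, return-PC = 5 --

FLAGS = (N=0, Z=0)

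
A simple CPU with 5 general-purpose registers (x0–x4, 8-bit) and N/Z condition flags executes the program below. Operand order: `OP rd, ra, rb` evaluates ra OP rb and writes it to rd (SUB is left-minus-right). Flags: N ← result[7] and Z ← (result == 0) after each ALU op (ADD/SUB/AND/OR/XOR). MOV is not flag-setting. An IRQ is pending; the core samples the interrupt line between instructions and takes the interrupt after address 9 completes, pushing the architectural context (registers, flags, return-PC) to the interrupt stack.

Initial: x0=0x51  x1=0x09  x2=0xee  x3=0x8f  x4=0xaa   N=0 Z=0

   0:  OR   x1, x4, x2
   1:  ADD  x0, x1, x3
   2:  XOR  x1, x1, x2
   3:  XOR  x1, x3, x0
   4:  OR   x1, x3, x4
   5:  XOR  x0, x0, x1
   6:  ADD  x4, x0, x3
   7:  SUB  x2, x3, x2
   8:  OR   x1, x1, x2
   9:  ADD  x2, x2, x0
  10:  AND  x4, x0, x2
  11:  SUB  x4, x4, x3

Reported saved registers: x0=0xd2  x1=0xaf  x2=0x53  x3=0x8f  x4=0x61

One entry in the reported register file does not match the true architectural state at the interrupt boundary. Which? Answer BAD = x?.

BAD = x2

after  0: x0=0x51 x1=0xee x2=0xee x3=0x8f x4=0xaa  N=1 Z=0
after  1: x0=0x7d x1=0xee x2=0xee x3=0x8f x4=0xaa  N=0 Z=0
after  2: x0=0x7d x1=0x00 x2=0xee x3=0x8f x4=0xaa  N=0 Z=1
after  3: x0=0x7d x1=0xf2 x2=0xee x3=0x8f x4=0xaa  N=1 Z=0
after  4: x0=0x7d x1=0xaf x2=0xee x3=0x8f x4=0xaa  N=1 Z=0
after  5: x0=0xd2 x1=0xaf x2=0xee x3=0x8f x4=0xaa  N=1 Z=0
after  6: x0=0xd2 x1=0xaf x2=0xee x3=0x8f x4=0x61  N=0 Z=0
after  7: x0=0xd2 x1=0xaf x2=0xa1 x3=0x8f x4=0x61  N=1 Z=0
after  8: x0=0xd2 x1=0xaf x2=0xa1 x3=0x8f x4=0x61  N=1 Z=0
after  9: x0=0xd2 x1=0xaf x2=0x73 x3=0x8f x4=0x61  N=0 Z=0
-- IRQ taken; context saved, return-PC = 10 --
mismatch: x2: reported 0x53 vs actual 0x73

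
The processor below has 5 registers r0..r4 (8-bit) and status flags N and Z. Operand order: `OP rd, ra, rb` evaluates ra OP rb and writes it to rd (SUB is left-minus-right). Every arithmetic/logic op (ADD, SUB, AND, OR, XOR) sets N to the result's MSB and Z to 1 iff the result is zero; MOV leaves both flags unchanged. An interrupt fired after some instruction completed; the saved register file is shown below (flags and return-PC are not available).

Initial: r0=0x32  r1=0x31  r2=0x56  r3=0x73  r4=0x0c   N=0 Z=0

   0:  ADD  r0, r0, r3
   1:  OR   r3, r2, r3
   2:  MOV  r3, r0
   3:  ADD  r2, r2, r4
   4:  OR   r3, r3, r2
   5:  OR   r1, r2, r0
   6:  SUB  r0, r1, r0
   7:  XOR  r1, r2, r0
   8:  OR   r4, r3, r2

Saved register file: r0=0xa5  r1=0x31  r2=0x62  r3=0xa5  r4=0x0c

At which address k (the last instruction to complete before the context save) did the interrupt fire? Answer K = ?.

after  0: r0=0xa5 r1=0x31 r2=0x56 r3=0x73 r4=0x0c  N=1 Z=0
after  1: r0=0xa5 r1=0x31 r2=0x56 r3=0x77 r4=0x0c  N=0 Z=0
after  2: r0=0xa5 r1=0x31 r2=0x56 r3=0xa5 r4=0x0c  N=0 Z=0
after  3: r0=0xa5 r1=0x31 r2=0x62 r3=0xa5 r4=0x0c  N=0 Z=0
-- IRQ taken; context saved, return-PC = 4 --

K = 3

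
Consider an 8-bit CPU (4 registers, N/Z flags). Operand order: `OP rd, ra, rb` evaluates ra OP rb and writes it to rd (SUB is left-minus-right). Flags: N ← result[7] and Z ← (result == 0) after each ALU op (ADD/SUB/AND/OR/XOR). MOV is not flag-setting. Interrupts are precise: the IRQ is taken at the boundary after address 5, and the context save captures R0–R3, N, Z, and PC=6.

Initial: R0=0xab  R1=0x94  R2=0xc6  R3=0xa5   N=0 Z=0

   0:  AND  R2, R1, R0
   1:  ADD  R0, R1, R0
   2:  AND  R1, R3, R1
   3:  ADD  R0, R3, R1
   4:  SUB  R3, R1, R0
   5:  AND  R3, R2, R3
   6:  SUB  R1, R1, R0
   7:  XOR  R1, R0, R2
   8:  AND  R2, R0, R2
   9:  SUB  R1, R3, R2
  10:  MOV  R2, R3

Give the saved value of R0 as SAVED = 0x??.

SAVED = 0x29

after  0: R0=0xab R1=0x94 R2=0x80 R3=0xa5  N=1 Z=0
after  1: R0=0x3f R1=0x94 R2=0x80 R3=0xa5  N=0 Z=0
after  2: R0=0x3f R1=0x84 R2=0x80 R3=0xa5  N=1 Z=0
after  3: R0=0x29 R1=0x84 R2=0x80 R3=0xa5  N=0 Z=0
after  4: R0=0x29 R1=0x84 R2=0x80 R3=0x5b  N=0 Z=0
after  5: R0=0x29 R1=0x84 R2=0x80 R3=0x00  N=0 Z=1
-- IRQ taken; context saved, return-PC = 6 --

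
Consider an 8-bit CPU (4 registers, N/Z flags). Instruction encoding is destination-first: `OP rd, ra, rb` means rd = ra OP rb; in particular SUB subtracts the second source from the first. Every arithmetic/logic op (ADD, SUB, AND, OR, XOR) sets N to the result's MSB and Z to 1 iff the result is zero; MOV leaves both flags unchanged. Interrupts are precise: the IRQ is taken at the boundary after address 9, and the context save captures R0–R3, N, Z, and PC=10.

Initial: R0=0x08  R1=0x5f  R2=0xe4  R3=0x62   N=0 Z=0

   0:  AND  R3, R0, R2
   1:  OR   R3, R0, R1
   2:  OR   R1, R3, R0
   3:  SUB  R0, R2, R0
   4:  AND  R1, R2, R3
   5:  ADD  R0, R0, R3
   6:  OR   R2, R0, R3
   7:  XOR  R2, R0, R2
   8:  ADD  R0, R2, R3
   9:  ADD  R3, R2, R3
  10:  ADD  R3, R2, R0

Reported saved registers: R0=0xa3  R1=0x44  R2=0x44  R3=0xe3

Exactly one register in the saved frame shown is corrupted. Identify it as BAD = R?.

BAD = R3

after  0: R0=0x08 R1=0x5f R2=0xe4 R3=0x00  N=0 Z=1
after  1: R0=0x08 R1=0x5f R2=0xe4 R3=0x5f  N=0 Z=0
after  2: R0=0x08 R1=0x5f R2=0xe4 R3=0x5f  N=0 Z=0
after  3: R0=0xdc R1=0x5f R2=0xe4 R3=0x5f  N=1 Z=0
after  4: R0=0xdc R1=0x44 R2=0xe4 R3=0x5f  N=0 Z=0
after  5: R0=0x3b R1=0x44 R2=0xe4 R3=0x5f  N=0 Z=0
after  6: R0=0x3b R1=0x44 R2=0x7f R3=0x5f  N=0 Z=0
after  7: R0=0x3b R1=0x44 R2=0x44 R3=0x5f  N=0 Z=0
after  8: R0=0xa3 R1=0x44 R2=0x44 R3=0x5f  N=1 Z=0
after  9: R0=0xa3 R1=0x44 R2=0x44 R3=0xa3  N=1 Z=0
-- IRQ taken; context saved, return-PC = 10 --
mismatch: R3: reported 0xe3 vs actual 0xa3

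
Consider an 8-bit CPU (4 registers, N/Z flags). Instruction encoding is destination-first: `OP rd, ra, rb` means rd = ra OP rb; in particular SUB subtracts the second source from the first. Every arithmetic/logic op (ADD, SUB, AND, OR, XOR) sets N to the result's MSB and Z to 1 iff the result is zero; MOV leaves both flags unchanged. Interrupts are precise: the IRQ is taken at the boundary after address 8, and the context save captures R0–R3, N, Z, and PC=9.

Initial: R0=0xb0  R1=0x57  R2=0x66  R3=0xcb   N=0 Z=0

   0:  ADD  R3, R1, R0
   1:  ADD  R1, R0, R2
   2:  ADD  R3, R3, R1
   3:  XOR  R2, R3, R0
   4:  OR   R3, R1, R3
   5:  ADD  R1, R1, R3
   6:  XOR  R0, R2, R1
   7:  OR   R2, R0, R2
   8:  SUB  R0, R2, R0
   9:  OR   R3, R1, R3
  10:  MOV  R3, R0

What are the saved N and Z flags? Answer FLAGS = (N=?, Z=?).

after  0: R0=0xb0 R1=0x57 R2=0x66 R3=0x07  N=0 Z=0
after  1: R0=0xb0 R1=0x16 R2=0x66 R3=0x07  N=0 Z=0
after  2: R0=0xb0 R1=0x16 R2=0x66 R3=0x1d  N=0 Z=0
after  3: R0=0xb0 R1=0x16 R2=0xad R3=0x1d  N=1 Z=0
after  4: R0=0xb0 R1=0x16 R2=0xad R3=0x1f  N=0 Z=0
after  5: R0=0xb0 R1=0x35 R2=0xad R3=0x1f  N=0 Z=0
after  6: R0=0x98 R1=0x35 R2=0xad R3=0x1f  N=1 Z=0
after  7: R0=0x98 R1=0x35 R2=0xbd R3=0x1f  N=1 Z=0
after  8: R0=0x25 R1=0x35 R2=0xbd R3=0x1f  N=0 Z=0
-- IRQ taken; context saved, return-PC = 9 --

FLAGS = (N=0, Z=0)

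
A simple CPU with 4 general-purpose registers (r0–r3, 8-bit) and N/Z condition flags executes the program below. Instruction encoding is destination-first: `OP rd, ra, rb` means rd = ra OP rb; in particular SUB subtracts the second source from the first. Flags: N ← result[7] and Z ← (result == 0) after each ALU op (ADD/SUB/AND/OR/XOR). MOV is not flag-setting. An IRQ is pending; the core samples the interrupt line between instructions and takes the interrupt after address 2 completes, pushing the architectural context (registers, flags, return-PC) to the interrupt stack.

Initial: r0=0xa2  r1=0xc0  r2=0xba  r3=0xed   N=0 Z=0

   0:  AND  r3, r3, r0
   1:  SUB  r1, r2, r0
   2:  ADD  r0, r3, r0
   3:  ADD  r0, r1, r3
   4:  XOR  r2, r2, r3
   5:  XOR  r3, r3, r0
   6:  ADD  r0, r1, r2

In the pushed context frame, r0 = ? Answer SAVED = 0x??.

SAVED = 0x42

after  0: r0=0xa2 r1=0xc0 r2=0xba r3=0xa0  N=1 Z=0
after  1: r0=0xa2 r1=0x18 r2=0xba r3=0xa0  N=0 Z=0
after  2: r0=0x42 r1=0x18 r2=0xba r3=0xa0  N=0 Z=0
-- IRQ taken; context saved, return-PC = 3 --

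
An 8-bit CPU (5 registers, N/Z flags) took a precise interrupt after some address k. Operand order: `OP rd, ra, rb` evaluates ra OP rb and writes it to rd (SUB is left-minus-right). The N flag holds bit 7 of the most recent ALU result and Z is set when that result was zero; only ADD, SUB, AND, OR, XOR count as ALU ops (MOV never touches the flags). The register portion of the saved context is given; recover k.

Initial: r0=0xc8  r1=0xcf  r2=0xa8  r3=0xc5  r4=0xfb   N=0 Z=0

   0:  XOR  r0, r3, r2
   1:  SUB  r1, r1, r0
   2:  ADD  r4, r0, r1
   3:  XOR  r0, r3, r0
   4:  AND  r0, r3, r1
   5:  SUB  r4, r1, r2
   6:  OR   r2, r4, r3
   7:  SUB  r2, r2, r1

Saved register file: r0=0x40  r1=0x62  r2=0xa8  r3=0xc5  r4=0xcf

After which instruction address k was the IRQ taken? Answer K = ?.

K = 4

after  0: r0=0x6d r1=0xcf r2=0xa8 r3=0xc5 r4=0xfb  N=0 Z=0
after  1: r0=0x6d r1=0x62 r2=0xa8 r3=0xc5 r4=0xfb  N=0 Z=0
after  2: r0=0x6d r1=0x62 r2=0xa8 r3=0xc5 r4=0xcf  N=1 Z=0
after  3: r0=0xa8 r1=0x62 r2=0xa8 r3=0xc5 r4=0xcf  N=1 Z=0
after  4: r0=0x40 r1=0x62 r2=0xa8 r3=0xc5 r4=0xcf  N=0 Z=0
-- IRQ taken; context saved, return-PC = 5 --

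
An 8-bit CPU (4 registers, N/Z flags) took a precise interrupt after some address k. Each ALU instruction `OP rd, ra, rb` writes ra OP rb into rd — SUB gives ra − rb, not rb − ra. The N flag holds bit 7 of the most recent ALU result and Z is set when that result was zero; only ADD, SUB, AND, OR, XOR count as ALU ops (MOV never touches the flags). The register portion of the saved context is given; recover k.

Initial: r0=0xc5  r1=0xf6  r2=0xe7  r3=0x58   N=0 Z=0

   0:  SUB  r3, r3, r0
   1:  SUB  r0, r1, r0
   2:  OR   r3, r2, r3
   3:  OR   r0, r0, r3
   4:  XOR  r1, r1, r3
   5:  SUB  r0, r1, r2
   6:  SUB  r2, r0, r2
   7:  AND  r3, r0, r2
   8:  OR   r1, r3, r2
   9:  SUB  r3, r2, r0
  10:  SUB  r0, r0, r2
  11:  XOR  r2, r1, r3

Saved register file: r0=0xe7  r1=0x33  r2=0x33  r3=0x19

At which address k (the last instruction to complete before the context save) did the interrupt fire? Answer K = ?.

K = 10

after  0: r0=0xc5 r1=0xf6 r2=0xe7 r3=0x93  N=1 Z=0
after  1: r0=0x31 r1=0xf6 r2=0xe7 r3=0x93  N=0 Z=0
after  2: r0=0x31 r1=0xf6 r2=0xe7 r3=0xf7  N=1 Z=0
after  3: r0=0xf7 r1=0xf6 r2=0xe7 r3=0xf7  N=1 Z=0
after  4: r0=0xf7 r1=0x01 r2=0xe7 r3=0xf7  N=0 Z=0
after  5: r0=0x1a r1=0x01 r2=0xe7 r3=0xf7  N=0 Z=0
after  6: r0=0x1a r1=0x01 r2=0x33 r3=0xf7  N=0 Z=0
after  7: r0=0x1a r1=0x01 r2=0x33 r3=0x12  N=0 Z=0
after  8: r0=0x1a r1=0x33 r2=0x33 r3=0x12  N=0 Z=0
after  9: r0=0x1a r1=0x33 r2=0x33 r3=0x19  N=0 Z=0
after 10: r0=0xe7 r1=0x33 r2=0x33 r3=0x19  N=1 Z=0
-- IRQ taken; context saved, return-PC = 11 --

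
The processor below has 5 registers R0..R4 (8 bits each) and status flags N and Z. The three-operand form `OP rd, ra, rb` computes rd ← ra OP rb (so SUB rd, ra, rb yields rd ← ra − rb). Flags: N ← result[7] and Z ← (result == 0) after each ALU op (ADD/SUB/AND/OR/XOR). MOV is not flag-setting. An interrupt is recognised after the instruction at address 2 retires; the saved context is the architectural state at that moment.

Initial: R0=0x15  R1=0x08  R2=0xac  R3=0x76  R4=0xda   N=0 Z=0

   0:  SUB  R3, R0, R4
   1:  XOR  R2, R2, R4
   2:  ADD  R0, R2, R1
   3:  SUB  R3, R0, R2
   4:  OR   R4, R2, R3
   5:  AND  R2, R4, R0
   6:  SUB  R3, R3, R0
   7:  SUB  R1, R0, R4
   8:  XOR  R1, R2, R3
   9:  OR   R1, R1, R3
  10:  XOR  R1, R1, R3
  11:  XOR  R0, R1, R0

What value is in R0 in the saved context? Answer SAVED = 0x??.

SAVED = 0x7e

after  0: R0=0x15 R1=0x08 R2=0xac R3=0x3b R4=0xda  N=0 Z=0
after  1: R0=0x15 R1=0x08 R2=0x76 R3=0x3b R4=0xda  N=0 Z=0
after  2: R0=0x7e R1=0x08 R2=0x76 R3=0x3b R4=0xda  N=0 Z=0
-- IRQ taken; context saved, return-PC = 3 --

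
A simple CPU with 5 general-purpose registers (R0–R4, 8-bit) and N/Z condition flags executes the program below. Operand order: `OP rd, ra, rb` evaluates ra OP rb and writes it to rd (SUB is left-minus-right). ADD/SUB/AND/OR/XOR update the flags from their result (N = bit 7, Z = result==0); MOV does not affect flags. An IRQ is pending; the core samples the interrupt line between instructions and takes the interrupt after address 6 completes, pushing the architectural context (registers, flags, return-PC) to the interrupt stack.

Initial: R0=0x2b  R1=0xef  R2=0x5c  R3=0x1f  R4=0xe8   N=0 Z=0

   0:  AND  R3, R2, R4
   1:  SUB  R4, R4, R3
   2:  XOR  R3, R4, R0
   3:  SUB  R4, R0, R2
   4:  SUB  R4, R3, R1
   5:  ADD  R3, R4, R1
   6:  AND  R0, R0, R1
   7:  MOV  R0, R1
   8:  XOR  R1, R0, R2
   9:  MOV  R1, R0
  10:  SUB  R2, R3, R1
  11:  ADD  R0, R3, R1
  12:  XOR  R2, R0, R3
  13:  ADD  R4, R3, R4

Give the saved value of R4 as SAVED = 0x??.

SAVED = 0x9c

after  0: R0=0x2b R1=0xef R2=0x5c R3=0x48 R4=0xe8  N=0 Z=0
after  1: R0=0x2b R1=0xef R2=0x5c R3=0x48 R4=0xa0  N=1 Z=0
after  2: R0=0x2b R1=0xef R2=0x5c R3=0x8b R4=0xa0  N=1 Z=0
after  3: R0=0x2b R1=0xef R2=0x5c R3=0x8b R4=0xcf  N=1 Z=0
after  4: R0=0x2b R1=0xef R2=0x5c R3=0x8b R4=0x9c  N=1 Z=0
after  5: R0=0x2b R1=0xef R2=0x5c R3=0x8b R4=0x9c  N=1 Z=0
after  6: R0=0x2b R1=0xef R2=0x5c R3=0x8b R4=0x9c  N=0 Z=0
-- IRQ taken; context saved, return-PC = 7 --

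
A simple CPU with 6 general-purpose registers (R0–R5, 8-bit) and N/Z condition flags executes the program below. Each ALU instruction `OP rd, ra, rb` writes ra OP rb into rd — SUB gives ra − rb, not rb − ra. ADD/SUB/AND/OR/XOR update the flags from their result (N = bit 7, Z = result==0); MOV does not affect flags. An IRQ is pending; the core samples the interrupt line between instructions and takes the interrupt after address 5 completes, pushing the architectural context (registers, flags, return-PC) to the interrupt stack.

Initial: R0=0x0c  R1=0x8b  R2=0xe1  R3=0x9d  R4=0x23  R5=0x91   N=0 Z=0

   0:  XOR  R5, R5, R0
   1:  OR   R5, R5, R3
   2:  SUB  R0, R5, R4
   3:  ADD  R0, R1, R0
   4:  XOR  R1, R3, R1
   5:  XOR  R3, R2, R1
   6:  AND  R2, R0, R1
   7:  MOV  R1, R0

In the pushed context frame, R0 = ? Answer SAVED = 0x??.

after  0: R0=0x0c R1=0x8b R2=0xe1 R3=0x9d R4=0x23 R5=0x9d  N=1 Z=0
after  1: R0=0x0c R1=0x8b R2=0xe1 R3=0x9d R4=0x23 R5=0x9d  N=1 Z=0
after  2: R0=0x7a R1=0x8b R2=0xe1 R3=0x9d R4=0x23 R5=0x9d  N=0 Z=0
after  3: R0=0x05 R1=0x8b R2=0xe1 R3=0x9d R4=0x23 R5=0x9d  N=0 Z=0
after  4: R0=0x05 R1=0x16 R2=0xe1 R3=0x9d R4=0x23 R5=0x9d  N=0 Z=0
after  5: R0=0x05 R1=0x16 R2=0xe1 R3=0xf7 R4=0x23 R5=0x9d  N=1 Z=0
-- IRQ taken; context saved, return-PC = 6 --

SAVED = 0x05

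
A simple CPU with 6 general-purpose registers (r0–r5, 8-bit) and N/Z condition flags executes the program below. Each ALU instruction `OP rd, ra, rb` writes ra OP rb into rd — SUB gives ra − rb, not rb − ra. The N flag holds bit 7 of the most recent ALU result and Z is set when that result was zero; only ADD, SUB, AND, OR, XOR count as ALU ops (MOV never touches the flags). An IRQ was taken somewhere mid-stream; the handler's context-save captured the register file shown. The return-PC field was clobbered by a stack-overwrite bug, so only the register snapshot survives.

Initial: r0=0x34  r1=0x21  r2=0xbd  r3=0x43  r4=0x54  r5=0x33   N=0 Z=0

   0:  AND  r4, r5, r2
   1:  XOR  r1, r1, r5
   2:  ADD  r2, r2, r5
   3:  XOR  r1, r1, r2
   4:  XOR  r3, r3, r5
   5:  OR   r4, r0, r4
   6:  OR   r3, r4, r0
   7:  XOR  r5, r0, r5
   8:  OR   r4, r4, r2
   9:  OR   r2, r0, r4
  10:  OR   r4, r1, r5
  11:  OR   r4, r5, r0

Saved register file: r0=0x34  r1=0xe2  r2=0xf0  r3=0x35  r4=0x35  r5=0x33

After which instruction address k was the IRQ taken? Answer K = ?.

after  0: r0=0x34 r1=0x21 r2=0xbd r3=0x43 r4=0x31 r5=0x33  N=0 Z=0
after  1: r0=0x34 r1=0x12 r2=0xbd r3=0x43 r4=0x31 r5=0x33  N=0 Z=0
after  2: r0=0x34 r1=0x12 r2=0xf0 r3=0x43 r4=0x31 r5=0x33  N=1 Z=0
after  3: r0=0x34 r1=0xe2 r2=0xf0 r3=0x43 r4=0x31 r5=0x33  N=1 Z=0
after  4: r0=0x34 r1=0xe2 r2=0xf0 r3=0x70 r4=0x31 r5=0x33  N=0 Z=0
after  5: r0=0x34 r1=0xe2 r2=0xf0 r3=0x70 r4=0x35 r5=0x33  N=0 Z=0
after  6: r0=0x34 r1=0xe2 r2=0xf0 r3=0x35 r4=0x35 r5=0x33  N=0 Z=0
-- IRQ taken; context saved, return-PC = 7 --

K = 6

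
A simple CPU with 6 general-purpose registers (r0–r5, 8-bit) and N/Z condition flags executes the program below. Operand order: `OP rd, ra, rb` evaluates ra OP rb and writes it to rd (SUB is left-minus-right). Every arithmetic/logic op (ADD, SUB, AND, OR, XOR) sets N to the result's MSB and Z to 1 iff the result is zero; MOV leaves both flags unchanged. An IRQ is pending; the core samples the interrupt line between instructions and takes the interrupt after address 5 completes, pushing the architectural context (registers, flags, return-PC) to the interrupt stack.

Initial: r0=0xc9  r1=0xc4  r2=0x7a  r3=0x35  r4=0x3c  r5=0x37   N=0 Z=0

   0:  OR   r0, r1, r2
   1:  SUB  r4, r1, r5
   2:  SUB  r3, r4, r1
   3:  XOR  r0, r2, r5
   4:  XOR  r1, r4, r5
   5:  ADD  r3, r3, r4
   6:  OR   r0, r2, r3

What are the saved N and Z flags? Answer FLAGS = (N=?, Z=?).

FLAGS = (N=0, Z=0)

after  0: r0=0xfe r1=0xc4 r2=0x7a r3=0x35 r4=0x3c r5=0x37  N=1 Z=0
after  1: r0=0xfe r1=0xc4 r2=0x7a r3=0x35 r4=0x8d r5=0x37  N=1 Z=0
after  2: r0=0xfe r1=0xc4 r2=0x7a r3=0xc9 r4=0x8d r5=0x37  N=1 Z=0
after  3: r0=0x4d r1=0xc4 r2=0x7a r3=0xc9 r4=0x8d r5=0x37  N=0 Z=0
after  4: r0=0x4d r1=0xba r2=0x7a r3=0xc9 r4=0x8d r5=0x37  N=1 Z=0
after  5: r0=0x4d r1=0xba r2=0x7a r3=0x56 r4=0x8d r5=0x37  N=0 Z=0
-- IRQ taken; context saved, return-PC = 6 --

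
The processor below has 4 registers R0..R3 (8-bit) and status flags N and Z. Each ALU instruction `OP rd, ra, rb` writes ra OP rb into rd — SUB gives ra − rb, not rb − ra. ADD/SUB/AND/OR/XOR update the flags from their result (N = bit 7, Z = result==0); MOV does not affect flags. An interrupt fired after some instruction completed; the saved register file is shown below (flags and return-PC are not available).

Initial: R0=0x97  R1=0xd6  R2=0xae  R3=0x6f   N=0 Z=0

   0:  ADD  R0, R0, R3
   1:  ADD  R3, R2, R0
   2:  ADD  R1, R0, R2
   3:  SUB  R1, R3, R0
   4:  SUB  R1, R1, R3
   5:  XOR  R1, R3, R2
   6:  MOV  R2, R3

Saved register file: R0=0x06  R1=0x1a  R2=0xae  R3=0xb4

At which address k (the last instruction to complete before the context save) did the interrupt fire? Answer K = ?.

K = 5

after  0: R0=0x06 R1=0xd6 R2=0xae R3=0x6f  N=0 Z=0
after  1: R0=0x06 R1=0xd6 R2=0xae R3=0xb4  N=1 Z=0
after  2: R0=0x06 R1=0xb4 R2=0xae R3=0xb4  N=1 Z=0
after  3: R0=0x06 R1=0xae R2=0xae R3=0xb4  N=1 Z=0
after  4: R0=0x06 R1=0xfa R2=0xae R3=0xb4  N=1 Z=0
after  5: R0=0x06 R1=0x1a R2=0xae R3=0xb4  N=0 Z=0
-- IRQ taken; context saved, return-PC = 6 --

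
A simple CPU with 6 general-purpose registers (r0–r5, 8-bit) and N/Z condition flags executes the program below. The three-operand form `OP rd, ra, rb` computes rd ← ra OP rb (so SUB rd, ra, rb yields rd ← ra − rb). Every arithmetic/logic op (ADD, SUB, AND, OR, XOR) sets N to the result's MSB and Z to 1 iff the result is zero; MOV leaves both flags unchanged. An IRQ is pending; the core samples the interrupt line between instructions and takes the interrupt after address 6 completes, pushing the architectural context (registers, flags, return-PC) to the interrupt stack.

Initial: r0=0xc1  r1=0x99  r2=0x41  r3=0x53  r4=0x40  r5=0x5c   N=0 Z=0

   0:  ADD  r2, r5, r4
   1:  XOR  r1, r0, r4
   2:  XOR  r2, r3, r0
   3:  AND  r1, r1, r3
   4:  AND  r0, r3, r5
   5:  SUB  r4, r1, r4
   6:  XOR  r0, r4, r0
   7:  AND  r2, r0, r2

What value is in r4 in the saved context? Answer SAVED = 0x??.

after  0: r0=0xc1 r1=0x99 r2=0x9c r3=0x53 r4=0x40 r5=0x5c  N=1 Z=0
after  1: r0=0xc1 r1=0x81 r2=0x9c r3=0x53 r4=0x40 r5=0x5c  N=1 Z=0
after  2: r0=0xc1 r1=0x81 r2=0x92 r3=0x53 r4=0x40 r5=0x5c  N=1 Z=0
after  3: r0=0xc1 r1=0x01 r2=0x92 r3=0x53 r4=0x40 r5=0x5c  N=0 Z=0
after  4: r0=0x50 r1=0x01 r2=0x92 r3=0x53 r4=0x40 r5=0x5c  N=0 Z=0
after  5: r0=0x50 r1=0x01 r2=0x92 r3=0x53 r4=0xc1 r5=0x5c  N=1 Z=0
after  6: r0=0x91 r1=0x01 r2=0x92 r3=0x53 r4=0xc1 r5=0x5c  N=1 Z=0
-- IRQ taken; context saved, return-PC = 7 --

SAVED = 0xc1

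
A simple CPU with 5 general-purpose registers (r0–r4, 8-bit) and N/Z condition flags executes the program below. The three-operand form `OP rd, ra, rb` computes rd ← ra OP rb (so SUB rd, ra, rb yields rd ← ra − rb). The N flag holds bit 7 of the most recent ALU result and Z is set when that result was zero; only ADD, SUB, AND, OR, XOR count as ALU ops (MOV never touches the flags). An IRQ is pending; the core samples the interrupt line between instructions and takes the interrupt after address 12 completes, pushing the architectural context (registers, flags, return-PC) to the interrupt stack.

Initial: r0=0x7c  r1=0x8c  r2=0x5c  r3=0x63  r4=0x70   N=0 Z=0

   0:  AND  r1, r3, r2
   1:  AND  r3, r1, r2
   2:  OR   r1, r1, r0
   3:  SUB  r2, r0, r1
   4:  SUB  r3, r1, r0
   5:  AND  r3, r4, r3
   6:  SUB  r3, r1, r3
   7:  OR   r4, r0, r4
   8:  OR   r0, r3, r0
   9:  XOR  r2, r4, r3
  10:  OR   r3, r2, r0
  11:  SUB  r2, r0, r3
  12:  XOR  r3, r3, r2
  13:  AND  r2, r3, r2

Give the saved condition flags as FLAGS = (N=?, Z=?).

FLAGS = (N=0, Z=0)

after  0: r0=0x7c r1=0x40 r2=0x5c r3=0x63 r4=0x70  N=0 Z=0
after  1: r0=0x7c r1=0x40 r2=0x5c r3=0x40 r4=0x70  N=0 Z=0
after  2: r0=0x7c r1=0x7c r2=0x5c r3=0x40 r4=0x70  N=0 Z=0
after  3: r0=0x7c r1=0x7c r2=0x00 r3=0x40 r4=0x70  N=0 Z=1
after  4: r0=0x7c r1=0x7c r2=0x00 r3=0x00 r4=0x70  N=0 Z=1
after  5: r0=0x7c r1=0x7c r2=0x00 r3=0x00 r4=0x70  N=0 Z=1
after  6: r0=0x7c r1=0x7c r2=0x00 r3=0x7c r4=0x70  N=0 Z=0
after  7: r0=0x7c r1=0x7c r2=0x00 r3=0x7c r4=0x7c  N=0 Z=0
after  8: r0=0x7c r1=0x7c r2=0x00 r3=0x7c r4=0x7c  N=0 Z=0
after  9: r0=0x7c r1=0x7c r2=0x00 r3=0x7c r4=0x7c  N=0 Z=1
after 10: r0=0x7c r1=0x7c r2=0x00 r3=0x7c r4=0x7c  N=0 Z=0
after 11: r0=0x7c r1=0x7c r2=0x00 r3=0x7c r4=0x7c  N=0 Z=1
after 12: r0=0x7c r1=0x7c r2=0x00 r3=0x7c r4=0x7c  N=0 Z=0
-- IRQ taken; context saved, return-PC = 13 --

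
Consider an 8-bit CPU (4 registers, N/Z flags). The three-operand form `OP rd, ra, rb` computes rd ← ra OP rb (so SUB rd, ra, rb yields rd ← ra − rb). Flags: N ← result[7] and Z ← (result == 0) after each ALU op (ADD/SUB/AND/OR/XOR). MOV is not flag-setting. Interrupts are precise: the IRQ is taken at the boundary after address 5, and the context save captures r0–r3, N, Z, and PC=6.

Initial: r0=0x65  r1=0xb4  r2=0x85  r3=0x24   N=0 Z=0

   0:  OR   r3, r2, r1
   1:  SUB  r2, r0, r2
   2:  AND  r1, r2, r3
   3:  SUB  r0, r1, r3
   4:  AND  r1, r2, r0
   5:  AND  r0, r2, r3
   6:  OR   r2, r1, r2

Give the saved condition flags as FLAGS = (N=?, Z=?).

after  0: r0=0x65 r1=0xb4 r2=0x85 r3=0xb5  N=1 Z=0
after  1: r0=0x65 r1=0xb4 r2=0xe0 r3=0xb5  N=1 Z=0
after  2: r0=0x65 r1=0xa0 r2=0xe0 r3=0xb5  N=1 Z=0
after  3: r0=0xeb r1=0xa0 r2=0xe0 r3=0xb5  N=1 Z=0
after  4: r0=0xeb r1=0xe0 r2=0xe0 r3=0xb5  N=1 Z=0
after  5: r0=0xa0 r1=0xe0 r2=0xe0 r3=0xb5  N=1 Z=0
-- IRQ taken; context saved, return-PC = 6 --

FLAGS = (N=1, Z=0)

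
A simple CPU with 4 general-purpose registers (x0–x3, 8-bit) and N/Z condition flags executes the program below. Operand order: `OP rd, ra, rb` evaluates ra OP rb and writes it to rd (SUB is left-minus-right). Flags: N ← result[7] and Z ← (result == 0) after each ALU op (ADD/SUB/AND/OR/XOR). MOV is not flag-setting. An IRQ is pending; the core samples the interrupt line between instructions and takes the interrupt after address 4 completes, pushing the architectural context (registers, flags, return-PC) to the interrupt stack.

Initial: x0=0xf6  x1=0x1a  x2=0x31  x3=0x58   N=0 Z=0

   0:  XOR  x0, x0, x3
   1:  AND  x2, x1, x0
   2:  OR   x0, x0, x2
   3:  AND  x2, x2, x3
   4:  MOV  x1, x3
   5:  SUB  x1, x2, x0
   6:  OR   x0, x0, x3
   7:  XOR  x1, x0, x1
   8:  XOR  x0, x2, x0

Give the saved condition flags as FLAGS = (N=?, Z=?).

after  0: x0=0xae x1=0x1a x2=0x31 x3=0x58  N=1 Z=0
after  1: x0=0xae x1=0x1a x2=0x0a x3=0x58  N=0 Z=0
after  2: x0=0xae x1=0x1a x2=0x0a x3=0x58  N=1 Z=0
after  3: x0=0xae x1=0x1a x2=0x08 x3=0x58  N=0 Z=0
after  4: x0=0xae x1=0x58 x2=0x08 x3=0x58  N=0 Z=0
-- IRQ taken; context saved, return-PC = 5 --

FLAGS = (N=0, Z=0)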